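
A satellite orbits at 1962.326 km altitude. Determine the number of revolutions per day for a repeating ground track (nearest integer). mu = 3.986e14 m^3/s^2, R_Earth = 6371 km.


r = 8.333326e+06 m
T = 2*pi*sqrt(r^3/mu) = 7570.7478 s = 126.1791 min
revs/day = 1440 / 126.1791 = 11.4123
Rounded: 11 revolutions per day

11 revolutions per day


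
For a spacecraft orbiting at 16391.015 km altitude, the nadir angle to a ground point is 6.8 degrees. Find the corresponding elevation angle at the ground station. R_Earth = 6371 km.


r = R_E + alt = 22762.0150 km
Law of sines in the satellite / Earth-center / ground-point triangle:
  sin(nadir)/R_E = sin(90 + el)/r  =>  cos(el) = (r/R_E)*sin(nadir)
cos(el) = (22762.0150 / 6371.0000) * sin(6.8 deg) = 0.4230282
el = arccos(0.4230282) = 64.9741 deg
(Earth-central angle = 90 - nadir - el = 18.2259 deg)

64.9741 degrees


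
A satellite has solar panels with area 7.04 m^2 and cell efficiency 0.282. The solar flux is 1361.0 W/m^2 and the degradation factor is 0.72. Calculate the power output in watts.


P = area * eta * S * degradation
P = 7.04 * 0.282 * 1361.0 * 0.72
P = 1945.4156 W

1945.4156 W


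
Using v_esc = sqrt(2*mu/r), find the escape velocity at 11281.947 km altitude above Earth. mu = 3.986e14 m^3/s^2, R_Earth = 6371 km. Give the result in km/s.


r = 6371.0 + 11281.947 = 17652.9470 km = 1.7652947e+07 m
v_esc = sqrt(2*mu/r) = sqrt(2*3.986e14 / 1.7652947e+07)
v_esc = 6720.0892 m/s = 6.7201 km/s

6.7201 km/s


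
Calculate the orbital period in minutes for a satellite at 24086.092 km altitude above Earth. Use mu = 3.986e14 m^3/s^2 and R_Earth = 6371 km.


r = 30457.0920 km = 3.0457092e+07 m
T = 2*pi*sqrt(r^3/mu) = 2*pi*sqrt(2.8253048e+22 / 3.986e14)
T = 52898.5629 s = 881.6427 min

881.6427 minutes


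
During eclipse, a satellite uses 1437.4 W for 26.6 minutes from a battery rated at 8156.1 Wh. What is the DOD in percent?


E_used = P * t / 60 = 1437.4 * 26.6 / 60 = 637.2473 Wh
DOD = E_used / E_total * 100 = 637.2473 / 8156.1 * 100
DOD = 7.8131 %

7.8131 %


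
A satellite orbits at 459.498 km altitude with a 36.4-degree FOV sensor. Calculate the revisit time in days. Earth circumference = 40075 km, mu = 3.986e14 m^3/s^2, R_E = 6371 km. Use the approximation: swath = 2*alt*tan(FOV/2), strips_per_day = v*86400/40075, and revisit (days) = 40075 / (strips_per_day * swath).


swath = 2*459.498*tan(0.3176499) = 302.1505 km
v = sqrt(mu/r) = 7639.1047 m/s = 7.6391 km/s
strips/day = v*86400/40075 = 7.6391*86400/40075 = 16.4696
coverage/day = strips * swath = 16.4696 * 302.1505 = 4976.2937 km
revisit = 40075 / 4976.2937 = 8.0532 days

8.0532 days


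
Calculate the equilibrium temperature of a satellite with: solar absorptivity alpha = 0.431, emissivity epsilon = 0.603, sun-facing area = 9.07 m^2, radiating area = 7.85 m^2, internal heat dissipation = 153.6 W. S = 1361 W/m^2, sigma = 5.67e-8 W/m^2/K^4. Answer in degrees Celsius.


Numerator = alpha*S*A_sun + Q_int = 0.431*1361*9.07 + 153.6 = 5473.9804 W
Denominator = eps*sigma*A_rad = 0.603*5.67e-8*7.85 = 2.6839228e-07 W/K^4
T^4 = 2.0395446e+10 K^4
T = 377.9056 K = 104.7556 C

104.7556 degrees Celsius


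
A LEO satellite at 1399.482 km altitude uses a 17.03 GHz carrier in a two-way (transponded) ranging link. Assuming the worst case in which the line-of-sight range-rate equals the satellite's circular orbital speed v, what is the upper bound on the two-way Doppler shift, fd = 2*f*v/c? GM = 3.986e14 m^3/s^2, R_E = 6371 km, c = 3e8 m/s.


r = 7.770482e+06 m
v = sqrt(mu/r) = 7162.1707 m/s (worst-case radial velocity)
f = 17.03 GHz = 1.703e+10 Hz
fd = 2*f*v/c = 2*1.703e+10*7162.1707/3.0e+08
fd = 813145.1139 Hz

813145.1139 Hz


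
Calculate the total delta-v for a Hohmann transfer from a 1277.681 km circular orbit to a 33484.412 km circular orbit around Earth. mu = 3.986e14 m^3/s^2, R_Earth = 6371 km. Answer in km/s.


r1 = 7648.6810 km = 7.648681e+06 m
r2 = 39855.4120 km = 3.9855412e+07 m
dv1 = sqrt(mu/r1)*(sqrt(2*r2/(r1+r2)) - 1) = 2132.2527 m/s
dv2 = sqrt(mu/r2)*(1 - sqrt(2*r1/(r1+r2))) = 1367.8593 m/s
total dv = |dv1| + |dv2| = 2132.2527 + 1367.8593 = 3500.1120 m/s = 3.5001 km/s

3.5001 km/s


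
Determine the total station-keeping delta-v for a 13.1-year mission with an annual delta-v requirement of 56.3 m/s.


dV = rate * years = 56.3 * 13.1
dV = 737.5300 m/s

737.5300 m/s


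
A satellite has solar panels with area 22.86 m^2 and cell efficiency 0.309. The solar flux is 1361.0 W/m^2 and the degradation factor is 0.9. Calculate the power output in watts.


P = area * eta * S * degradation
P = 22.86 * 0.309 * 1361.0 * 0.9
P = 8652.3751 W

8652.3751 W


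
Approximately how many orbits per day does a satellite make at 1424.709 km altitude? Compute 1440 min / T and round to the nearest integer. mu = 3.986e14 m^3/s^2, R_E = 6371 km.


r = 7.795709e+06 m
T = 2*pi*sqrt(r^3/mu) = 6850.0643 s = 114.1677 min
revs/day = 1440 / 114.1677 = 12.6130
Rounded: 13 revolutions per day

13 revolutions per day


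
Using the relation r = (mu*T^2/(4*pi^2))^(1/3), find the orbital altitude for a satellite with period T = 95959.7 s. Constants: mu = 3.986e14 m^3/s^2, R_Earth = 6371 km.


T = 95959.7 s
r = (mu*T^2/(4*pi^2))^(1/3) = (3.986e14 * 95959.7^2 / (4*pi^2))^(1/3)
r = 4.5302111e+07 m = 45302.1110 km
alt = r - R_E = 45302.1110 - 6371 = 38931.1110 km

38931.1110 km


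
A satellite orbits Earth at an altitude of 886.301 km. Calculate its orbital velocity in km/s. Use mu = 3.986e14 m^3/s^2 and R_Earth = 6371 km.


r = R_E + alt = 6371.0 + 886.301 = 7257.3010 km = 7.257301e+06 m
v = sqrt(mu/r) = sqrt(3.986e14 / 7.257301e+06) = 7411.0728 m/s = 7.4111 km/s

7.4111 km/s


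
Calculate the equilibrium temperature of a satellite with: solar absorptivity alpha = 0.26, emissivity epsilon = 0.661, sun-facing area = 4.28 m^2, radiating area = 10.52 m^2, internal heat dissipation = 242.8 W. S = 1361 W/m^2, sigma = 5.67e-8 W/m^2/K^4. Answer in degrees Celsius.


Numerator = alpha*S*A_sun + Q_int = 0.26*1361*4.28 + 242.8 = 1757.3208 W
Denominator = eps*sigma*A_rad = 0.661*5.67e-8*10.52 = 3.9427592e-07 W/K^4
T^4 = 4.4570837e+09 K^4
T = 258.3823 K = -14.7677 C

-14.7677 degrees Celsius


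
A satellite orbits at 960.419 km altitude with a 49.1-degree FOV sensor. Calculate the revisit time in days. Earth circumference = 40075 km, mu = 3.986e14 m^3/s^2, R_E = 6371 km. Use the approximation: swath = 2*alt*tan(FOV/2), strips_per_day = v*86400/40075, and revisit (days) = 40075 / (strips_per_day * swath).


swath = 2*960.419*tan(0.4284783) = 877.4015 km
v = sqrt(mu/r) = 7373.5160 m/s = 7.3735 km/s
strips/day = v*86400/40075 = 7.3735*86400/40075 = 15.8970
coverage/day = strips * swath = 15.8970 * 877.4015 = 13948.0408 km
revisit = 40075 / 13948.0408 = 2.8732 days

2.8732 days


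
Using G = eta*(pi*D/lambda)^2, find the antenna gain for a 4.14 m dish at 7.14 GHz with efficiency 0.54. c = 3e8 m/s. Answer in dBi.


lambda = c/f = 3e8 / 7.14e+09 = 0.04201681 m
G = eta*(pi*D/lambda)^2 = 0.54*(pi*4.14/0.04201681)^2
G = 51742.5826 (linear)
G = 10*log10(51742.5826) = 47.1385 dBi

47.1385 dBi


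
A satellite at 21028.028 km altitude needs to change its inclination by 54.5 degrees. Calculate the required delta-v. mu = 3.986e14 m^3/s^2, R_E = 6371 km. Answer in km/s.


r = 27399.0280 km = 2.7399028e+07 m
V = sqrt(mu/r) = 3814.1790 m/s
di = 54.5 deg = 0.9512044 rad
dV = 2*V*sin(di/2) = 2*3814.1790*sin(0.4756022)
dV = 3492.8261 m/s = 3.4928 km/s

3.4928 km/s


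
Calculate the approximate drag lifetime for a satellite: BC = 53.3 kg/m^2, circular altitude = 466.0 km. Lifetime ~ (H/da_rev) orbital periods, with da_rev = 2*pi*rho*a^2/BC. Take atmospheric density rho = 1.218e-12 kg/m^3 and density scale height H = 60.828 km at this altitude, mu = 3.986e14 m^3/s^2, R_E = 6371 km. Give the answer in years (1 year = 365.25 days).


a = R_E + alt = 6837.0000 km = 6.837e+06 m
da_rev = 2*pi*rho*a^2/BC = 2*pi*1.218e-12*(6.837e+06)^2/53.3 = 6.711678 m per revolution
N = H/da_rev = 60828.0000 m / 6.711678 m = 9063.0094 revolutions
P = 2*pi*sqrt(a^3/mu) = 5626.1278 s
lifetime = N*P = 9063.0094 * 5626.1278 = 5.0989649e+07 s = 590.1580 days
years = 590.1580 / 365.25 = 1.6158 years

1.6158 years


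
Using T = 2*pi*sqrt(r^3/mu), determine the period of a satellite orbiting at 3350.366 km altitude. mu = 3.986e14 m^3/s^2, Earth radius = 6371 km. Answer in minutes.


r = 9721.3660 km = 9.721366e+06 m
T = 2*pi*sqrt(r^3/mu) = 2*pi*sqrt(9.1871727e+20 / 3.986e14)
T = 9538.9849 s = 158.9831 min

158.9831 minutes


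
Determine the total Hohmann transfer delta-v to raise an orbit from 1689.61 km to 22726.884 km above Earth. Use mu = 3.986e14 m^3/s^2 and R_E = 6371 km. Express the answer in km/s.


r1 = 8060.6100 km = 8.06061e+06 m
r2 = 29097.8840 km = 2.9097884e+07 m
dv1 = sqrt(mu/r1)*(sqrt(2*r2/(r1+r2)) - 1) = 1768.2839 m/s
dv2 = sqrt(mu/r2)*(1 - sqrt(2*r1/(r1+r2))) = 1263.3059 m/s
total dv = |dv1| + |dv2| = 1768.2839 + 1263.3059 = 3031.5898 m/s = 3.0316 km/s

3.0316 km/s


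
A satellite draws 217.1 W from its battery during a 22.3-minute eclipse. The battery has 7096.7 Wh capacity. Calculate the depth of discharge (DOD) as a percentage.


E_used = P * t / 60 = 217.1 * 22.3 / 60 = 80.6888 Wh
DOD = E_used / E_total * 100 = 80.6888 / 7096.7 * 100
DOD = 1.1370 %

1.1370 %


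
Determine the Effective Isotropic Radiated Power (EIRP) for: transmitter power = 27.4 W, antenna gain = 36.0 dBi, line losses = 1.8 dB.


Pt = 27.4 W = 14.3775 dBW
EIRP = Pt_dBW + Gt - losses = 14.3775 + 36.0 - 1.8 = 48.5775 dBW

48.5775 dBW


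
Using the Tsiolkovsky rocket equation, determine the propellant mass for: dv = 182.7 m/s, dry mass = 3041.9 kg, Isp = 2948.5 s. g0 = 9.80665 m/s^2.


ve = Isp * g0 = 2948.5 * 9.80665 = 28914.907525 m/s
mass ratio = exp(dv/ve) = exp(182.7/28914.907525) = 1.00633854
m_prop = m_dry * (mr - 1) = 3041.9 * (1.00633854 - 1)
m_prop = 19.2812 kg

19.2812 kg


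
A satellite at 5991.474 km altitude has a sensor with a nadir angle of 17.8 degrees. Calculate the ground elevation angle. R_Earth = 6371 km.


r = R_E + alt = 12362.4740 km
Law of sines in the satellite / Earth-center / ground-point triangle:
  sin(nadir)/R_E = sin(90 + el)/r  =>  cos(el) = (r/R_E)*sin(nadir)
cos(el) = (12362.4740 / 6371.0000) * sin(17.8 deg) = 0.5931801
el = arccos(0.5931801) = 53.6170 deg
(Earth-central angle = 90 - nadir - el = 18.5830 deg)

53.6170 degrees


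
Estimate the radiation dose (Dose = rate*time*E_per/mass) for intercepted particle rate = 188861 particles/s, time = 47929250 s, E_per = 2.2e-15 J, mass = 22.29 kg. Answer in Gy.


Total energy deposited = rate * time * E_per
  = 188861 * 47929250 * 2.2e-15 = 0.01991433 J
Dose = E_total / mass = 0.01991433 / 22.29
Dose = 8.9341971e-04 Gy

8.9342e-04 Gy


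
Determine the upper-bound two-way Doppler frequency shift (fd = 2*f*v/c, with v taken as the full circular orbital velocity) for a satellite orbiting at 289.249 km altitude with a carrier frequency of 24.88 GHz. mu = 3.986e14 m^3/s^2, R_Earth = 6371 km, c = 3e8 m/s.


r = 6.660249e+06 m
v = sqrt(mu/r) = 7736.1239 m/s (worst-case radial velocity)
f = 24.88 GHz = 2.488e+10 Hz
fd = 2*f*v/c = 2*2.488e+10*7736.1239/3.0e+08
fd = 1.2831651e+06 Hz

1.2832e+06 Hz


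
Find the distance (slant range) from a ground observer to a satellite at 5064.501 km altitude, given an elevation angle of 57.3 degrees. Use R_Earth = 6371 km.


h = 5064.501 km, el = 57.3 deg
d = -R_E*sin(el) + sqrt((R_E*sin(el))^2 + 2*R_E*h + h^2)
d = -6371.0000*sin(1.0001) + sqrt((6371.0000*0.8415108)^2 + 2*6371.0000*5064.501 + 5064.501^2)
d = 5543.9724 km

5543.9724 km


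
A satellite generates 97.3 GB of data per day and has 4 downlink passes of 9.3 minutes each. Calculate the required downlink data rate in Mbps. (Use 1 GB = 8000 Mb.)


total contact time = 4 * 9.3 * 60 = 2232.0000 s
data = 97.3 GB = 778400.0000 Mb
rate = 778400.0000 / 2232.0000 = 348.7455 Mbps

348.7455 Mbps


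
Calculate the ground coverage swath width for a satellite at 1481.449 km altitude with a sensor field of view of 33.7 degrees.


FOV = 33.7 deg = 0.588176 rad
swath = 2 * alt * tan(FOV/2) = 2 * 1481.449 * tan(0.294088)
swath = 2 * 1481.449 * 0.3028703
swath = 897.3737 km

897.3737 km


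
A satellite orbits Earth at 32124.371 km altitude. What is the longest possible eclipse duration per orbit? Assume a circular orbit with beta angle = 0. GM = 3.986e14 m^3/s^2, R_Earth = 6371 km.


r = 38495.3710 km
T = 1252.7740 min
Eclipse fraction = arcsin(R_E/r)/pi = arcsin(6371.0000/38495.3710)/pi
= arcsin(0.1655004)/pi = 0.05292392
Eclipse duration = 0.05292392 * 1252.7740 = 66.3017 min

66.3017 minutes


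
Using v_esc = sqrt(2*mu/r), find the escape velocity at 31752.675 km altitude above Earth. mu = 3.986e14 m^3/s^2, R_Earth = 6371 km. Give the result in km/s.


r = 6371.0 + 31752.675 = 38123.6750 km = 3.8123675e+07 m
v_esc = sqrt(2*mu/r) = sqrt(2*3.986e14 / 3.8123675e+07)
v_esc = 4572.8427 m/s = 4.5728 km/s

4.5728 km/s


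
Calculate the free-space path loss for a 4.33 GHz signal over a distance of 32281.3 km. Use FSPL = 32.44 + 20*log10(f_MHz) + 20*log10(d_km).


f = 4.33 GHz = 4330.0000 MHz
d = 32281.3 km
FSPL = 32.44 + 20*log10(4330.0000) + 20*log10(32281.3)
FSPL = 32.44 + 72.7298 + 90.1790
FSPL = 195.3488 dB

195.3488 dB


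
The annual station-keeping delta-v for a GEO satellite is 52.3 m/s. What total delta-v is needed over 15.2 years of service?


dV = rate * years = 52.3 * 15.2
dV = 794.9600 m/s

794.9600 m/s


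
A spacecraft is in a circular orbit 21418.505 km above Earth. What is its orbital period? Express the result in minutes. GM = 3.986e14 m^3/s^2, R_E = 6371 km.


r = 27789.5050 km = 2.7789505e+07 m
T = 2*pi*sqrt(r^3/mu) = 2*pi*sqrt(2.1460628e+22 / 3.986e14)
T = 46103.3451 s = 768.3891 min

768.3891 minutes


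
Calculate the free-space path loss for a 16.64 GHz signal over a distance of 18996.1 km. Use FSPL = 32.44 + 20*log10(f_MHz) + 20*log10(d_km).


f = 16.64 GHz = 16640.0000 MHz
d = 18996.1 km
FSPL = 32.44 + 20*log10(16640.0000) + 20*log10(18996.1)
FSPL = 32.44 + 84.4231 + 85.5733
FSPL = 202.4364 dB

202.4364 dB


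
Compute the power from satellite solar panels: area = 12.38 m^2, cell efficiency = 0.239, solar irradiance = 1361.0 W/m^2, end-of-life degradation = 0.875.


P = area * eta * S * degradation
P = 12.38 * 0.239 * 1361.0 * 0.875
P = 3523.5848 W

3523.5848 W


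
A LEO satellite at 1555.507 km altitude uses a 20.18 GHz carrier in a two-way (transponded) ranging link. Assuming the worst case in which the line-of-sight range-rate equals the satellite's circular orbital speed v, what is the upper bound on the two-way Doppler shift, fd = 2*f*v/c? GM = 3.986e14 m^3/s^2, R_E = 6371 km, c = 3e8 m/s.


r = 7.926507e+06 m
v = sqrt(mu/r) = 7091.3304 m/s (worst-case radial velocity)
f = 20.18 GHz = 2.018e+10 Hz
fd = 2*f*v/c = 2*2.018e+10*7091.3304/3.0e+08
fd = 954020.3228 Hz

954020.3228 Hz


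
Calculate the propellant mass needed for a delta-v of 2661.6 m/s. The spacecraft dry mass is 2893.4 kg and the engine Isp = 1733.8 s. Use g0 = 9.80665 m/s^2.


ve = Isp * g0 = 1733.8 * 9.80665 = 17002.769770 m/s
mass ratio = exp(dv/ve) = exp(2661.6/17002.769770) = 1.16945661
m_prop = m_dry * (mr - 1) = 2893.4 * (1.16945661 - 1)
m_prop = 490.3057 kg

490.3057 kg


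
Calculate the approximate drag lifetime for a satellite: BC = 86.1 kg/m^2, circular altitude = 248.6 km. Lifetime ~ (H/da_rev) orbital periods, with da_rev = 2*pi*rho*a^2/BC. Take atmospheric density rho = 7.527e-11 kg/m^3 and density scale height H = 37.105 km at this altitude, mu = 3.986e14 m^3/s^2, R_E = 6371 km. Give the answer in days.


a = R_E + alt = 6619.6000 km = 6.6196e+06 m
da_rev = 2*pi*rho*a^2/BC = 2*pi*7.527e-11*(6.6196e+06)^2/86.1 = 240.692262 m per revolution
N = H/da_rev = 37105.0000 m / 240.692262 m = 154.1595 revolutions
P = 2*pi*sqrt(a^3/mu) = 5359.9266 s
lifetime = N*P = 154.1595 * 5359.9266 = 826283.6333 s = 9.5635 days

9.5635 days


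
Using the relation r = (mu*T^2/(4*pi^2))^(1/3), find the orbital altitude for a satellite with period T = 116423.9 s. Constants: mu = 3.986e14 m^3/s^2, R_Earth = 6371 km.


T = 116423.9 s
r = (mu*T^2/(4*pi^2))^(1/3) = (3.986e14 * 116423.9^2 / (4*pi^2))^(1/3)
r = 5.153322e+07 m = 51533.2202 km
alt = r - R_E = 51533.2202 - 6371 = 45162.2202 km

45162.2202 km


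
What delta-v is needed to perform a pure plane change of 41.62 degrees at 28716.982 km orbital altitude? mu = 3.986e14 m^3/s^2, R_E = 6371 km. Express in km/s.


r = 35087.9820 km = 3.5087982e+07 m
V = sqrt(mu/r) = 3370.4621 m/s
di = 41.62 deg = 0.726406 rad
dV = 2*V*sin(di/2) = 2*3370.4621*sin(0.363203)
dV = 2394.8489 m/s = 2.3948 km/s

2.3948 km/s


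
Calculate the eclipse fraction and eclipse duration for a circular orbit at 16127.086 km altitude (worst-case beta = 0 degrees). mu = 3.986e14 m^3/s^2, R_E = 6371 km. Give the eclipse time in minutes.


r = 22498.0860 km
T = 559.7297 min
Eclipse fraction = arcsin(R_E/r)/pi = arcsin(6371.0000/22498.0860)/pi
= arcsin(0.2831796)/pi = 0.09138927
Eclipse duration = 0.09138927 * 559.7297 = 51.1533 min

51.1533 minutes


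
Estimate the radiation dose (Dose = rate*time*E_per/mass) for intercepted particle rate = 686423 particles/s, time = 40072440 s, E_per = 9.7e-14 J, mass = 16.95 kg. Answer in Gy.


Total energy deposited = rate * time * E_per
  = 686423 * 40072440 * 9.7e-14 = 2.6681 J
Dose = E_total / mass = 2.6681 / 16.95
Dose = 0.1574127 Gy

0.1574 Gy


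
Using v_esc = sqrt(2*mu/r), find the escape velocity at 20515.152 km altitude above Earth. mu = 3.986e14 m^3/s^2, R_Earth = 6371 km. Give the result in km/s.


r = 6371.0 + 20515.152 = 26886.1520 km = 2.6886152e+07 m
v_esc = sqrt(2*mu/r) = sqrt(2*3.986e14 / 2.6886152e+07)
v_esc = 5445.2688 m/s = 5.4453 km/s

5.4453 km/s


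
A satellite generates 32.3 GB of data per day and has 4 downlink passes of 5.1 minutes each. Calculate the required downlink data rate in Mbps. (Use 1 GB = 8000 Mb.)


total contact time = 4 * 5.1 * 60 = 1224.0000 s
data = 32.3 GB = 258400.0000 Mb
rate = 258400.0000 / 1224.0000 = 211.1111 Mbps

211.1111 Mbps


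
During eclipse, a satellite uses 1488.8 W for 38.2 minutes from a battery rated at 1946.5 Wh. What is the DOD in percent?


E_used = P * t / 60 = 1488.8 * 38.2 / 60 = 947.8693 Wh
DOD = E_used / E_total * 100 = 947.8693 / 1946.5 * 100
DOD = 48.6961 %

48.6961 %


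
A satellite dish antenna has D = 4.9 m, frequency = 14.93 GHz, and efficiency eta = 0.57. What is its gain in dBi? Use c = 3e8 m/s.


lambda = c/f = 3e8 / 1.493e+10 = 0.02009377 m
G = eta*(pi*D/lambda)^2 = 0.57*(pi*4.9/0.02009377)^2
G = 334536.7759 (linear)
G = 10*log10(334536.7759) = 55.2444 dBi

55.2444 dBi


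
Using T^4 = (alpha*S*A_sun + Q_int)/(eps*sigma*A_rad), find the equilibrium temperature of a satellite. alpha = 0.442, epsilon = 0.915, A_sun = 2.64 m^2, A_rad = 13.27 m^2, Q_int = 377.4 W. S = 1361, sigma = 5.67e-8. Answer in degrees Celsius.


Numerator = alpha*S*A_sun + Q_int = 0.442*1361*2.64 + 377.4 = 1965.5237 W
Denominator = eps*sigma*A_rad = 0.915*5.67e-8*13.27 = 6.8845423e-07 W/K^4
T^4 = 2.8549809e+09 K^4
T = 231.1537 K = -41.9963 C

-41.9963 degrees Celsius


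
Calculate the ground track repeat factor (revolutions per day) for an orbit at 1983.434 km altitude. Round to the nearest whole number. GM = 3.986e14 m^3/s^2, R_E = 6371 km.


r = 8.354434e+06 m
T = 2*pi*sqrt(r^3/mu) = 7599.5306 s = 126.6588 min
revs/day = 1440 / 126.6588 = 11.3691
Rounded: 11 revolutions per day

11 revolutions per day


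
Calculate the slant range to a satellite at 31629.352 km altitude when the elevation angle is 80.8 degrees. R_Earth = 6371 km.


h = 31629.352 km, el = 80.8 deg
d = -R_E*sin(el) + sqrt((R_E*sin(el))^2 + 2*R_E*h + h^2)
d = -6371.0000*sin(1.4102) + sqrt((6371.0000*0.9871363)^2 + 2*6371.0000*31629.352 + 31629.352^2)
d = 31697.6525 km

31697.6525 km


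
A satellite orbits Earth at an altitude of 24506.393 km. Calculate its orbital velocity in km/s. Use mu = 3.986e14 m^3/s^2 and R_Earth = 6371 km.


r = R_E + alt = 6371.0 + 24506.393 = 30877.3930 km = 3.0877393e+07 m
v = sqrt(mu/r) = sqrt(3.986e14 / 3.0877393e+07) = 3592.9265 m/s = 3.5929 km/s

3.5929 km/s


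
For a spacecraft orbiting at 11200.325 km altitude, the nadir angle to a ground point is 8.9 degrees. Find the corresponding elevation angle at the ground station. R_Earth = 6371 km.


r = R_E + alt = 17571.3250 km
Law of sines in the satellite / Earth-center / ground-point triangle:
  sin(nadir)/R_E = sin(90 + el)/r  =>  cos(el) = (r/R_E)*sin(nadir)
cos(el) = (17571.3250 / 6371.0000) * sin(8.9 deg) = 0.4266938
el = arccos(0.4266938) = 64.7421 deg
(Earth-central angle = 90 - nadir - el = 16.3579 deg)

64.7421 degrees


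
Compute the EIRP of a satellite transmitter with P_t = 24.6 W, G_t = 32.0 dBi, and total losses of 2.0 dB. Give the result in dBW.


Pt = 24.6 W = 13.9094 dBW
EIRP = Pt_dBW + Gt - losses = 13.9094 + 32.0 - 2.0 = 43.9094 dBW

43.9094 dBW


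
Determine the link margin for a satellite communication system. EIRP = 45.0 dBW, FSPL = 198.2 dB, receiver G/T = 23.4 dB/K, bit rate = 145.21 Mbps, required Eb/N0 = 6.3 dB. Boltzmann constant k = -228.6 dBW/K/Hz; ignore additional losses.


C/N0 = EIRP - FSPL + G/T - k = 45.0 - 198.2 + 23.4 - (-228.6)
C/N0 = 98.8000 dB-Hz
R_b = 145.21 Mbps = 1.4521e+08 bps -> 10*log10(R_b) = 81.6200 dB-Hz
Eb/N0 = C/N0 - 10*log10(R_b) = 98.8000 - 81.6200 = 17.1800 dB
Margin = Eb/N0 - Eb/N0_req = 17.1800 - 6.3 = 10.8800 dB (link closes)

10.8800 dB


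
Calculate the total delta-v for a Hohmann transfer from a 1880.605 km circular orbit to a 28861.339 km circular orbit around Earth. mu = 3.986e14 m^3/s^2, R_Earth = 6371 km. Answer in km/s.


r1 = 8251.6050 km = 8.251605e+06 m
r2 = 35232.3390 km = 3.5232339e+07 m
dv1 = sqrt(mu/r1)*(sqrt(2*r2/(r1+r2)) - 1) = 1897.2686 m/s
dv2 = sqrt(mu/r2)*(1 - sqrt(2*r1/(r1+r2))) = 1291.4170 m/s
total dv = |dv1| + |dv2| = 1897.2686 + 1291.4170 = 3188.6856 m/s = 3.1887 km/s

3.1887 km/s


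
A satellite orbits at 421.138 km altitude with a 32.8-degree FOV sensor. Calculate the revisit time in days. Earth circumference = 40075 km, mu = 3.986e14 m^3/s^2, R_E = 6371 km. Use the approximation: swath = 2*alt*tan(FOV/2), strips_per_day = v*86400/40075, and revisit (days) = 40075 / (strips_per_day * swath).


swath = 2*421.138*tan(0.286234) = 247.8953 km
v = sqrt(mu/r) = 7660.6460 m/s = 7.6606 km/s
strips/day = v*86400/40075 = 7.6606*86400/40075 = 16.5160
coverage/day = strips * swath = 16.5160 * 247.8953 = 4094.2458 km
revisit = 40075 / 4094.2458 = 9.7881 days

9.7881 days


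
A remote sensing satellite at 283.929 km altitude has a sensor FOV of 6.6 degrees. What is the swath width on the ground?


FOV = 6.6 deg = 0.1151917 rad
swath = 2 * alt * tan(FOV/2) = 2 * 283.929 * tan(0.05759587)
swath = 2 * 283.929 * 0.05765964
swath = 32.7425 km

32.7425 km


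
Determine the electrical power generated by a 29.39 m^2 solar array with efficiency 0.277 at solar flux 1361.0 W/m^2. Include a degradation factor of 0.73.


P = area * eta * S * degradation
P = 29.39 * 0.277 * 1361.0 * 0.73
P = 8088.3575 W

8088.3575 W


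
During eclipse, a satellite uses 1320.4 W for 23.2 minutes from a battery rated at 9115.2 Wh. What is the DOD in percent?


E_used = P * t / 60 = 1320.4 * 23.2 / 60 = 510.5547 Wh
DOD = E_used / E_total * 100 = 510.5547 / 9115.2 * 100
DOD = 5.6011 %

5.6011 %


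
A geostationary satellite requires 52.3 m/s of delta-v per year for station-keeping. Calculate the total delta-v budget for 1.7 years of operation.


dV = rate * years = 52.3 * 1.7
dV = 88.9100 m/s

88.9100 m/s


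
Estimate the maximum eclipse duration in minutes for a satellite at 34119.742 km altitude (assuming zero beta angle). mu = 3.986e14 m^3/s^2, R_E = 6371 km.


r = 40490.7420 km
T = 1351.4301 min
Eclipse fraction = arcsin(R_E/r)/pi = arcsin(6371.0000/40490.7420)/pi
= arcsin(0.1573446)/pi = 0.05029334
Eclipse duration = 0.05029334 * 1351.4301 = 67.9679 min

67.9679 minutes


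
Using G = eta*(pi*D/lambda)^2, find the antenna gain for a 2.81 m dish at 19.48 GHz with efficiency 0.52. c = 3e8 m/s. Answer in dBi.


lambda = c/f = 3e8 / 1.948e+10 = 0.01540041 m
G = eta*(pi*D/lambda)^2 = 0.52*(pi*2.81/0.01540041)^2
G = 170864.2185 (linear)
G = 10*log10(170864.2185) = 52.3265 dBi

52.3265 dBi


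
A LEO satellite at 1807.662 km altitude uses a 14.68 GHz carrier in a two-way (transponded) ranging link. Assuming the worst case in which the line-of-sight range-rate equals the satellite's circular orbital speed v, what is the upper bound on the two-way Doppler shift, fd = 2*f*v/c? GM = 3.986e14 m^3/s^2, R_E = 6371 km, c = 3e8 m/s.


r = 8.178662e+06 m
v = sqrt(mu/r) = 6981.1588 m/s (worst-case radial velocity)
f = 14.68 GHz = 1.468e+10 Hz
fd = 2*f*v/c = 2*1.468e+10*6981.1588/3.0e+08
fd = 683222.7412 Hz

683222.7412 Hz


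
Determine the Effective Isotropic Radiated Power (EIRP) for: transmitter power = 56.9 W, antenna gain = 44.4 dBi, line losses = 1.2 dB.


Pt = 56.9 W = 17.5511 dBW
EIRP = Pt_dBW + Gt - losses = 17.5511 + 44.4 - 1.2 = 60.7511 dBW

60.7511 dBW


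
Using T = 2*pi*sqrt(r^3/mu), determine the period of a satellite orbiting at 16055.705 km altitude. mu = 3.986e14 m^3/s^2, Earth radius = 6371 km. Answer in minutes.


r = 22426.7050 km = 2.2426705e+07 m
T = 2*pi*sqrt(r^3/mu) = 2*pi*sqrt(1.127967e+22 / 3.986e14)
T = 33424.0773 s = 557.0680 min

557.0680 minutes


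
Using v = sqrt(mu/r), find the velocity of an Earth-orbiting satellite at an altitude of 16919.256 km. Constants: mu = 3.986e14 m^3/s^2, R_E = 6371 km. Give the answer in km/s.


r = R_E + alt = 6371.0 + 16919.256 = 23290.2560 km = 2.3290256e+07 m
v = sqrt(mu/r) = sqrt(3.986e14 / 2.3290256e+07) = 4136.9619 m/s = 4.1370 km/s

4.1370 km/s


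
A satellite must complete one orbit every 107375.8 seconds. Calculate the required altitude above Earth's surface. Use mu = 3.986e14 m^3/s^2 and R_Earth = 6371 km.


T = 107375.8 s
r = (mu*T^2/(4*pi^2))^(1/3) = (3.986e14 * 107375.8^2 / (4*pi^2))^(1/3)
r = 4.8827384e+07 m = 48827.3844 km
alt = r - R_E = 48827.3844 - 6371 = 42456.3844 km

42456.3844 km


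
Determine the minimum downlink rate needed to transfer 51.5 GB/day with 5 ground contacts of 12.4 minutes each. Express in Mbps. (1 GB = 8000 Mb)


total contact time = 5 * 12.4 * 60 = 3720.0000 s
data = 51.5 GB = 412000.0000 Mb
rate = 412000.0000 / 3720.0000 = 110.7527 Mbps

110.7527 Mbps


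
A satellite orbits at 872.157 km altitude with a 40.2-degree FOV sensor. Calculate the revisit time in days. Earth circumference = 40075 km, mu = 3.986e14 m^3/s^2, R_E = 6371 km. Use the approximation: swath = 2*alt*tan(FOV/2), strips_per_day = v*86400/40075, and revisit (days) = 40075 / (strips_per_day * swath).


swath = 2*872.157*tan(0.3508112) = 638.3283 km
v = sqrt(mu/r) = 7418.3052 m/s = 7.4183 km/s
strips/day = v*86400/40075 = 7.4183*86400/40075 = 15.9936
coverage/day = strips * swath = 15.9936 * 638.3283 = 10209.1361 km
revisit = 40075 / 10209.1361 = 3.9254 days

3.9254 days


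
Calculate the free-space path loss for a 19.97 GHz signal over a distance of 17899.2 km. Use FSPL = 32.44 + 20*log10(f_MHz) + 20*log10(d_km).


f = 19.97 GHz = 19970.0000 MHz
d = 17899.2 km
FSPL = 32.44 + 20*log10(19970.0000) + 20*log10(17899.2)
FSPL = 32.44 + 86.0076 + 85.0567
FSPL = 203.5042 dB

203.5042 dB


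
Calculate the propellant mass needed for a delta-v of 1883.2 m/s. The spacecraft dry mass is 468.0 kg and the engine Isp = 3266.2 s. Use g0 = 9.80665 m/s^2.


ve = Isp * g0 = 3266.2 * 9.80665 = 32030.480230 m/s
mass ratio = exp(dv/ve) = exp(1883.2/32030.480230) = 1.06055674
m_prop = m_dry * (mr - 1) = 468.0 * (1.06055674 - 1)
m_prop = 28.3406 kg

28.3406 kg


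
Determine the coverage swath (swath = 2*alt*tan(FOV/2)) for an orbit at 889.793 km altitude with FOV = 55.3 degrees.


FOV = 55.3 deg = 0.9651671 rad
swath = 2 * alt * tan(FOV/2) = 2 * 889.793 * tan(0.4825835)
swath = 2 * 889.793 * 0.523899
swath = 932.3234 km

932.3234 km


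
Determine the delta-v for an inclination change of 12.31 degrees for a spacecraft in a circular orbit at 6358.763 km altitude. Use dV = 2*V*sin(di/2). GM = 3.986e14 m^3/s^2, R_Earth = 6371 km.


r = 12729.7630 km = 1.2729763e+07 m
V = sqrt(mu/r) = 5595.7524 m/s
di = 12.31 deg = 0.21485 rad
dV = 2*V*sin(di/2) = 2*5595.7524*sin(0.107425)
dV = 1199.9366 m/s = 1.1999 km/s

1.1999 km/s


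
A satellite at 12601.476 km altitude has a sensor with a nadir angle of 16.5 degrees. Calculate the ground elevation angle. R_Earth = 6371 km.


r = R_E + alt = 18972.4760 km
Law of sines in the satellite / Earth-center / ground-point triangle:
  sin(nadir)/R_E = sin(90 + el)/r  =>  cos(el) = (r/R_E)*sin(nadir)
cos(el) = (18972.4760 / 6371.0000) * sin(16.5 deg) = 0.8457816
el = arccos(0.8457816) = 32.2442 deg
(Earth-central angle = 90 - nadir - el = 41.2558 deg)

32.2442 degrees


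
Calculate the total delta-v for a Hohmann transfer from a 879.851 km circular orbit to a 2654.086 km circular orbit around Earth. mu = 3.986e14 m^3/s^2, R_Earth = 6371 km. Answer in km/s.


r1 = 7250.8510 km = 7.250851e+06 m
r2 = 9025.0860 km = 9.025086e+06 m
dv1 = sqrt(mu/r1)*(sqrt(2*r2/(r1+r2)) - 1) = 393.6681 m/s
dv2 = sqrt(mu/r2)*(1 - sqrt(2*r1/(r1+r2))) = 372.6740 m/s
total dv = |dv1| + |dv2| = 393.6681 + 372.6740 = 766.3421 m/s = 0.7663421 km/s

0.7663 km/s


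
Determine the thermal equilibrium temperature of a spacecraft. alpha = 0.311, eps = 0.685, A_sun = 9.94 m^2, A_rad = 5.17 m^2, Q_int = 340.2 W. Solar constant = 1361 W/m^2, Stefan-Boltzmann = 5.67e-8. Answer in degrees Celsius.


Numerator = alpha*S*A_sun + Q_int = 0.311*1361*9.94 + 340.2 = 4547.5137 W
Denominator = eps*sigma*A_rad = 0.685*5.67e-8*5.17 = 2.0080022e-07 W/K^4
T^4 = 2.2646957e+10 K^4
T = 387.9292 K = 114.7792 C

114.7792 degrees Celsius


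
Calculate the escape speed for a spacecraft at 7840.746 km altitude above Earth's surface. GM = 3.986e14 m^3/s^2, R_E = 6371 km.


r = 6371.0 + 7840.746 = 14211.7460 km = 1.4211746e+07 m
v_esc = sqrt(2*mu/r) = sqrt(2*3.986e14 / 1.4211746e+07)
v_esc = 7489.6225 m/s = 7.4896 km/s

7.4896 km/s


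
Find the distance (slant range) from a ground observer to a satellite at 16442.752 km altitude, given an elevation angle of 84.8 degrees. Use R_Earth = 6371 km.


h = 16442.752 km, el = 84.8 deg
d = -R_E*sin(el) + sqrt((R_E*sin(el))^2 + 2*R_E*h + h^2)
d = -6371.0000*sin(1.4800) + sqrt((6371.0000*0.9958844)^2 + 2*6371.0000*16442.752 + 16442.752^2)
d = 16461.6640 km

16461.6640 km


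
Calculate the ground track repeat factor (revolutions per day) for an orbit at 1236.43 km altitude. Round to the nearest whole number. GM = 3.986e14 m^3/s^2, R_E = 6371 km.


r = 7.60743e+06 m
T = 2*pi*sqrt(r^3/mu) = 6603.4086 s = 110.0568 min
revs/day = 1440 / 110.0568 = 13.0842
Rounded: 13 revolutions per day

13 revolutions per day


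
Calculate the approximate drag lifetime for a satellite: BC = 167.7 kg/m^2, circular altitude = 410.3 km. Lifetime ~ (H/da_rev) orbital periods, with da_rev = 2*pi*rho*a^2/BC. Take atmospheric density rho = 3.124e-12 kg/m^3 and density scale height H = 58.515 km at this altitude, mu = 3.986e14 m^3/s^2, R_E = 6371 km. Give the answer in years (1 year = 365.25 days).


a = R_E + alt = 6781.3000 km = 6.7813e+06 m
da_rev = 2*pi*rho*a^2/BC = 2*pi*3.124e-12*(6.7813e+06)^2/167.7 = 5.382496 m per revolution
N = H/da_rev = 58515.0000 m / 5.382496 m = 10871.3496 revolutions
P = 2*pi*sqrt(a^3/mu) = 5557.5152 s
lifetime = N*P = 10871.3496 * 5557.5152 = 6.0417691e+07 s = 699.2788 days
years = 699.2788 / 365.25 = 1.9145 years

1.9145 years


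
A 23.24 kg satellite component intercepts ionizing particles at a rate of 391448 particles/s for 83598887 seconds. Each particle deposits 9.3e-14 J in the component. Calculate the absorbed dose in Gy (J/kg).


Total energy deposited = rate * time * E_per
  = 391448 * 83598887 * 9.3e-14 = 3.0434 J
Dose = E_total / mass = 3.0434 / 23.24
Dose = 0.1309548 Gy

0.1310 Gy


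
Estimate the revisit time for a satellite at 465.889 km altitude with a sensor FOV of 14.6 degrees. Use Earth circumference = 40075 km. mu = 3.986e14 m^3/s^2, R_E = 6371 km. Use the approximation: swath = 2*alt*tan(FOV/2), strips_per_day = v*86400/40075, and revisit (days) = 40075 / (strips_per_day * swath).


swath = 2*465.889*tan(0.127409) = 119.3635 km
v = sqrt(mu/r) = 7635.5334 m/s = 7.6355 km/s
strips/day = v*86400/40075 = 7.6355*86400/40075 = 16.4619
coverage/day = strips * swath = 16.4619 * 119.3635 = 1964.9486 km
revisit = 40075 / 1964.9486 = 20.3949 days

20.3949 days


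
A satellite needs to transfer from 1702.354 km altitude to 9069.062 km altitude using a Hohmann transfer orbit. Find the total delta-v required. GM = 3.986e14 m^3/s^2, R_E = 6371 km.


r1 = 8073.3540 km = 8.073354e+06 m
r2 = 15440.0620 km = 1.5440062e+07 m
dv1 = sqrt(mu/r1)*(sqrt(2*r2/(r1+r2)) - 1) = 1025.8202 m/s
dv2 = sqrt(mu/r2)*(1 - sqrt(2*r1/(r1+r2))) = 870.4932 m/s
total dv = |dv1| + |dv2| = 1025.8202 + 870.4932 = 1896.3134 m/s = 1.8963 km/s

1.8963 km/s


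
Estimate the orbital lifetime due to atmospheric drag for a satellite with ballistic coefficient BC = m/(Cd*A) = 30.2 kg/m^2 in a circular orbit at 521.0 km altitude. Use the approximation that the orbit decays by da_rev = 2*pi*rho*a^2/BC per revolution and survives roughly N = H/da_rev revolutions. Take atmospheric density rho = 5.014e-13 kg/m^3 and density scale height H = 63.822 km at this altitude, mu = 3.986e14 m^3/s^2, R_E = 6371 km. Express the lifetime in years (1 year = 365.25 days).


a = R_E + alt = 6892.0000 km = 6.892e+06 m
da_rev = 2*pi*rho*a^2/BC = 2*pi*5.014e-13*(6.892e+06)^2/30.2 = 4.955047 m per revolution
N = H/da_rev = 63822.0000 m / 4.955047 m = 12880.2003 revolutions
P = 2*pi*sqrt(a^3/mu) = 5694.1529 s
lifetime = N*P = 12880.2003 * 5694.1529 = 7.334183e+07 s = 848.8638 days
years = 848.8638 / 365.25 = 2.3241 years

2.3241 years


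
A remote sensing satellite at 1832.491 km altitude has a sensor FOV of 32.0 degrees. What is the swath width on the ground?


FOV = 32.0 deg = 0.5585054 rad
swath = 2 * alt * tan(FOV/2) = 2 * 1832.491 * tan(0.2792527)
swath = 2 * 1832.491 * 0.2867454
swath = 1050.9167 km

1050.9167 km


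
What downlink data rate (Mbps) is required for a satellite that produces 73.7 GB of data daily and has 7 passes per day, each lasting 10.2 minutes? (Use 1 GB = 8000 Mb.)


total contact time = 7 * 10.2 * 60 = 4284.0000 s
data = 73.7 GB = 589600.0000 Mb
rate = 589600.0000 / 4284.0000 = 137.6284 Mbps

137.6284 Mbps


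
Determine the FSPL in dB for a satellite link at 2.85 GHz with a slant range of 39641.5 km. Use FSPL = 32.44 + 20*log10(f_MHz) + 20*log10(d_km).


f = 2.85 GHz = 2850.0000 MHz
d = 39641.5 km
FSPL = 32.44 + 20*log10(2850.0000) + 20*log10(39641.5)
FSPL = 32.44 + 69.0969 + 91.9630
FSPL = 193.4999 dB

193.4999 dB


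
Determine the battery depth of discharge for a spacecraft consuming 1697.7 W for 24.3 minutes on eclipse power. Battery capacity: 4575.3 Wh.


E_used = P * t / 60 = 1697.7 * 24.3 / 60 = 687.5685 Wh
DOD = E_used / E_total * 100 = 687.5685 / 4575.3 * 100
DOD = 15.0278 %

15.0278 %


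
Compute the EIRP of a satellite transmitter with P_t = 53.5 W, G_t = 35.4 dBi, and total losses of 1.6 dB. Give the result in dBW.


Pt = 53.5 W = 17.2835 dBW
EIRP = Pt_dBW + Gt - losses = 17.2835 + 35.4 - 1.6 = 51.0835 dBW

51.0835 dBW


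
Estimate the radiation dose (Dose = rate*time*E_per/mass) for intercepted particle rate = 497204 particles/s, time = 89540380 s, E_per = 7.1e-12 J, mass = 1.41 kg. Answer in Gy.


Total energy deposited = rate * time * E_per
  = 497204 * 89540380 * 7.1e-12 = 316.0908 J
Dose = E_total / mass = 316.0908 / 1.41
Dose = 224.1779 Gy

224.1779 Gy


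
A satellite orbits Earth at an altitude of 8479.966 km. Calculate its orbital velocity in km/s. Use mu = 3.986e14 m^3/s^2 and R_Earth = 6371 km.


r = R_E + alt = 6371.0 + 8479.966 = 14850.9660 km = 1.4850966e+07 m
v = sqrt(mu/r) = sqrt(3.986e14 / 1.4850966e+07) = 5180.7340 m/s = 5.1807 km/s

5.1807 km/s


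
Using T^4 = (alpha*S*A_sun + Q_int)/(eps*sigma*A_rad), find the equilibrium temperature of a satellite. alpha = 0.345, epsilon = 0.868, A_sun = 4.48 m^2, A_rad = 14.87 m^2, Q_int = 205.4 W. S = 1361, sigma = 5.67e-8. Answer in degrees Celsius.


Numerator = alpha*S*A_sun + Q_int = 0.345*1361*4.48 + 205.4 = 2308.9616 W
Denominator = eps*sigma*A_rad = 0.868*5.67e-8*14.87 = 7.3183597e-07 W/K^4
T^4 = 3.1550261e+09 K^4
T = 237.0013 K = -36.1487 C

-36.1487 degrees Celsius


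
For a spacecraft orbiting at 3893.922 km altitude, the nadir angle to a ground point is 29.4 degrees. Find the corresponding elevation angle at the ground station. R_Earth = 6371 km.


r = R_E + alt = 10264.9220 km
Law of sines in the satellite / Earth-center / ground-point triangle:
  sin(nadir)/R_E = sin(90 + el)/r  =>  cos(el) = (r/R_E)*sin(nadir)
cos(el) = (10264.9220 / 6371.0000) * sin(29.4 deg) = 0.7909416
el = arccos(0.7909416) = 37.7264 deg
(Earth-central angle = 90 - nadir - el = 22.8736 deg)

37.7264 degrees


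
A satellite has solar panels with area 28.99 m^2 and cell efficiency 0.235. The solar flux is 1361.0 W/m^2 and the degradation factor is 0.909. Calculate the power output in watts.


P = area * eta * S * degradation
P = 28.99 * 0.235 * 1361.0 * 0.909
P = 8428.2631 W

8428.2631 W


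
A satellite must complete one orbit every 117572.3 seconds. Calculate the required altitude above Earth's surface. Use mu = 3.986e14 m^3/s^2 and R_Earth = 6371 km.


T = 117572.3 s
r = (mu*T^2/(4*pi^2))^(1/3) = (3.986e14 * 117572.3^2 / (4*pi^2))^(1/3)
r = 5.1871546e+07 m = 51871.5464 km
alt = r - R_E = 51871.5464 - 6371 = 45500.5464 km

45500.5464 km


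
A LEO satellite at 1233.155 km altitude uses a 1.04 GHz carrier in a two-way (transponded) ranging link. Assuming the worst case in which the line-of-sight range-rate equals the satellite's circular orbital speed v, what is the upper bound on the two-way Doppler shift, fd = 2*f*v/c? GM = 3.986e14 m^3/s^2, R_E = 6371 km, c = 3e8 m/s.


r = 7.604155e+06 m
v = sqrt(mu/r) = 7240.0767 m/s (worst-case radial velocity)
f = 1.04 GHz = 1.04e+09 Hz
fd = 2*f*v/c = 2*1.04e+09*7240.0767/3.0e+08
fd = 50197.8651 Hz

50197.8651 Hz


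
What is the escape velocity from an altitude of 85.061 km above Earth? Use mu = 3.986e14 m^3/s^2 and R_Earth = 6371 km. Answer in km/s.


r = 6371.0 + 85.061 = 6456.0610 km = 6.456061e+06 m
v_esc = sqrt(2*mu/r) = sqrt(2*3.986e14 / 6.456061e+06)
v_esc = 11112.1945 m/s = 11.1122 km/s

11.1122 km/s


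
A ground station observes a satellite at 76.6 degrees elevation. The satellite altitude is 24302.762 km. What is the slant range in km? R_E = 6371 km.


h = 24302.762 km, el = 76.6 deg
d = -R_E*sin(el) + sqrt((R_E*sin(el))^2 + 2*R_E*h + h^2)
d = -6371.0000*sin(1.3369) + sqrt((6371.0000*0.9727759)^2 + 2*6371.0000*24302.762 + 24302.762^2)
d = 24440.6518 km

24440.6518 km


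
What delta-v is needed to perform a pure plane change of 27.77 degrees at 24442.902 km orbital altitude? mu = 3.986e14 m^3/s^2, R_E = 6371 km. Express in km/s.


r = 30813.9020 km = 3.0813902e+07 m
V = sqrt(mu/r) = 3596.6262 m/s
di = 27.77 deg = 0.4846779 rad
dV = 2*V*sin(di/2) = 2*3596.6262*sin(0.242339)
dV = 1726.1928 m/s = 1.7262 km/s

1.7262 km/s


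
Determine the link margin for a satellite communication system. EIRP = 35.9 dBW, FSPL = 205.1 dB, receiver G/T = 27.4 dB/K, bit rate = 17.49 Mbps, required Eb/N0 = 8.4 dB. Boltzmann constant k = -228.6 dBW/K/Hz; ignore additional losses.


C/N0 = EIRP - FSPL + G/T - k = 35.9 - 205.1 + 27.4 - (-228.6)
C/N0 = 86.8000 dB-Hz
R_b = 17.49 Mbps = 1.749e+07 bps -> 10*log10(R_b) = 72.4279 dB-Hz
Eb/N0 = C/N0 - 10*log10(R_b) = 86.8000 - 72.4279 = 14.3721 dB
Margin = Eb/N0 - Eb/N0_req = 14.3721 - 8.4 = 5.9721 dB (link closes)

5.9721 dB


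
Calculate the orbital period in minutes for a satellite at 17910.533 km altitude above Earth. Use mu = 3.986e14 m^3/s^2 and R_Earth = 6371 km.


r = 24281.5330 km = 2.4281533e+07 m
T = 2*pi*sqrt(r^3/mu) = 2*pi*sqrt(1.4316218e+22 / 3.986e14)
T = 37655.2361 s = 627.5873 min

627.5873 minutes
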